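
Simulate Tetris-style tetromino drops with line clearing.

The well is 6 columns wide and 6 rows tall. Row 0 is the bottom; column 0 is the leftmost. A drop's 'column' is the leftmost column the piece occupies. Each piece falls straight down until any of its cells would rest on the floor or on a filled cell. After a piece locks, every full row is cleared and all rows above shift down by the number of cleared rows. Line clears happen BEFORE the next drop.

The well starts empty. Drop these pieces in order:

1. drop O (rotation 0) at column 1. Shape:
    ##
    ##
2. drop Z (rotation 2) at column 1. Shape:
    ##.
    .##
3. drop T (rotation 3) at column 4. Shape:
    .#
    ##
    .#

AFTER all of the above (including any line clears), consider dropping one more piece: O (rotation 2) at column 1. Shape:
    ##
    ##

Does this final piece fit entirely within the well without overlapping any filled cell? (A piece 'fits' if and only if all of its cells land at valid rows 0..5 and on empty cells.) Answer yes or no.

Drop 1: O rot0 at col 1 lands with bottom-row=0; cleared 0 line(s) (total 0); column heights now [0 2 2 0 0 0], max=2
Drop 2: Z rot2 at col 1 lands with bottom-row=2; cleared 0 line(s) (total 0); column heights now [0 4 4 3 0 0], max=4
Drop 3: T rot3 at col 4 lands with bottom-row=0; cleared 0 line(s) (total 0); column heights now [0 4 4 3 2 3], max=4
Test piece O rot2 at col 1 (width 2): heights before test = [0 4 4 3 2 3]; fits = True

Answer: yes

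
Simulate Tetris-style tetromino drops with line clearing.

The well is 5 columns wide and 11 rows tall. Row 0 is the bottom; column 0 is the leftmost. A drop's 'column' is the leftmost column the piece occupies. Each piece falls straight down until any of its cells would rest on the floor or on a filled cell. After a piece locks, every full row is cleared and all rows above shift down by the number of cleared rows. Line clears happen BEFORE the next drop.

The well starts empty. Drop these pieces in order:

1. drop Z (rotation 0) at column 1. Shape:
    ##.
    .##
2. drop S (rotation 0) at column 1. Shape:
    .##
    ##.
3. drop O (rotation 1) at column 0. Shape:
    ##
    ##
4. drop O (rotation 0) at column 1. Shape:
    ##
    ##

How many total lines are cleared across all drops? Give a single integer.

Answer: 0

Derivation:
Drop 1: Z rot0 at col 1 lands with bottom-row=0; cleared 0 line(s) (total 0); column heights now [0 2 2 1 0], max=2
Drop 2: S rot0 at col 1 lands with bottom-row=2; cleared 0 line(s) (total 0); column heights now [0 3 4 4 0], max=4
Drop 3: O rot1 at col 0 lands with bottom-row=3; cleared 0 line(s) (total 0); column heights now [5 5 4 4 0], max=5
Drop 4: O rot0 at col 1 lands with bottom-row=5; cleared 0 line(s) (total 0); column heights now [5 7 7 4 0], max=7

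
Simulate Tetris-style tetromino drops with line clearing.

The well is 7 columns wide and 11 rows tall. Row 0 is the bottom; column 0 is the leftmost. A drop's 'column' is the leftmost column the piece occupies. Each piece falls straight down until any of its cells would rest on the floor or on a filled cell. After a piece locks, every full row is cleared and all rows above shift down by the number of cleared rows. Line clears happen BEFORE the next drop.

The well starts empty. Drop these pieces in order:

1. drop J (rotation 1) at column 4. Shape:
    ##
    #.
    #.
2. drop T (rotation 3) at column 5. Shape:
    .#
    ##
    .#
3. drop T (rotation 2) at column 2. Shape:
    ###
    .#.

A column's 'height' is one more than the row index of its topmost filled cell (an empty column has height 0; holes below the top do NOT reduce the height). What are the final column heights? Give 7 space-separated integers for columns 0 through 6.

Answer: 0 0 4 4 4 4 5

Derivation:
Drop 1: J rot1 at col 4 lands with bottom-row=0; cleared 0 line(s) (total 0); column heights now [0 0 0 0 3 3 0], max=3
Drop 2: T rot3 at col 5 lands with bottom-row=2; cleared 0 line(s) (total 0); column heights now [0 0 0 0 3 4 5], max=5
Drop 3: T rot2 at col 2 lands with bottom-row=2; cleared 0 line(s) (total 0); column heights now [0 0 4 4 4 4 5], max=5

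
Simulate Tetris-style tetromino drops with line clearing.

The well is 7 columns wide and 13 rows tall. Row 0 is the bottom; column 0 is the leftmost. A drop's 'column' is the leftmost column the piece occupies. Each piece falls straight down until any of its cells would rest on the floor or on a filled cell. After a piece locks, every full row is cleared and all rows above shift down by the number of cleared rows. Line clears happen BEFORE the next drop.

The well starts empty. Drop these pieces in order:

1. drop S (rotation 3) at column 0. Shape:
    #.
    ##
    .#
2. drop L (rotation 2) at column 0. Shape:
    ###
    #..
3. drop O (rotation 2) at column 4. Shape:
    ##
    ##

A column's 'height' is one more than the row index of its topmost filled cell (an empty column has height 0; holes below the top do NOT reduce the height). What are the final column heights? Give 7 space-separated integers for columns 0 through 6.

Answer: 5 5 5 0 2 2 0

Derivation:
Drop 1: S rot3 at col 0 lands with bottom-row=0; cleared 0 line(s) (total 0); column heights now [3 2 0 0 0 0 0], max=3
Drop 2: L rot2 at col 0 lands with bottom-row=3; cleared 0 line(s) (total 0); column heights now [5 5 5 0 0 0 0], max=5
Drop 3: O rot2 at col 4 lands with bottom-row=0; cleared 0 line(s) (total 0); column heights now [5 5 5 0 2 2 0], max=5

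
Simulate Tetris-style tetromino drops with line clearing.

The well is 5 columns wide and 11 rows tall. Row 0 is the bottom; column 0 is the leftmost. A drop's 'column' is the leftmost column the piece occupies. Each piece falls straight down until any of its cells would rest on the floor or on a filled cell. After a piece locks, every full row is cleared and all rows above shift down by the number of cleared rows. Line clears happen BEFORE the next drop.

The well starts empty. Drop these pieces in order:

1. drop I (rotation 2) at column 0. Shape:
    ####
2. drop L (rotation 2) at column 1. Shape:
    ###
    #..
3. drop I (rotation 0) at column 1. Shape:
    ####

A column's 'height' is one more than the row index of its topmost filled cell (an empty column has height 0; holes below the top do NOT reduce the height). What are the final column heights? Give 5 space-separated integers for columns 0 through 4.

Answer: 1 4 4 4 4

Derivation:
Drop 1: I rot2 at col 0 lands with bottom-row=0; cleared 0 line(s) (total 0); column heights now [1 1 1 1 0], max=1
Drop 2: L rot2 at col 1 lands with bottom-row=1; cleared 0 line(s) (total 0); column heights now [1 3 3 3 0], max=3
Drop 3: I rot0 at col 1 lands with bottom-row=3; cleared 0 line(s) (total 0); column heights now [1 4 4 4 4], max=4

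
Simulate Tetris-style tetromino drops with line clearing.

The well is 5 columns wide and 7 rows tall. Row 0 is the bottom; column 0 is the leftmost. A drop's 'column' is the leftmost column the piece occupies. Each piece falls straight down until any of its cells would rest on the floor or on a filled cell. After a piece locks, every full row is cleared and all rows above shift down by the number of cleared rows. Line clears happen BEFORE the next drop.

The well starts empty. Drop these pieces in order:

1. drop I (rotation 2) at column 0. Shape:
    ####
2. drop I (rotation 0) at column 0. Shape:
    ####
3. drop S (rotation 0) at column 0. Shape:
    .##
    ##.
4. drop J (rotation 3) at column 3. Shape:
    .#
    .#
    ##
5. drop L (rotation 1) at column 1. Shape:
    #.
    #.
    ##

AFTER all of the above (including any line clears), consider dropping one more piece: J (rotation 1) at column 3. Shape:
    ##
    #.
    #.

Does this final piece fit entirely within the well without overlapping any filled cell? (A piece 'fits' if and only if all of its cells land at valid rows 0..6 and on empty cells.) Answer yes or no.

Answer: yes

Derivation:
Drop 1: I rot2 at col 0 lands with bottom-row=0; cleared 0 line(s) (total 0); column heights now [1 1 1 1 0], max=1
Drop 2: I rot0 at col 0 lands with bottom-row=1; cleared 0 line(s) (total 0); column heights now [2 2 2 2 0], max=2
Drop 3: S rot0 at col 0 lands with bottom-row=2; cleared 0 line(s) (total 0); column heights now [3 4 4 2 0], max=4
Drop 4: J rot3 at col 3 lands with bottom-row=2; cleared 0 line(s) (total 0); column heights now [3 4 4 3 5], max=5
Drop 5: L rot1 at col 1 lands with bottom-row=4; cleared 0 line(s) (total 0); column heights now [3 7 5 3 5], max=7
Test piece J rot1 at col 3 (width 2): heights before test = [3 7 5 3 5]; fits = True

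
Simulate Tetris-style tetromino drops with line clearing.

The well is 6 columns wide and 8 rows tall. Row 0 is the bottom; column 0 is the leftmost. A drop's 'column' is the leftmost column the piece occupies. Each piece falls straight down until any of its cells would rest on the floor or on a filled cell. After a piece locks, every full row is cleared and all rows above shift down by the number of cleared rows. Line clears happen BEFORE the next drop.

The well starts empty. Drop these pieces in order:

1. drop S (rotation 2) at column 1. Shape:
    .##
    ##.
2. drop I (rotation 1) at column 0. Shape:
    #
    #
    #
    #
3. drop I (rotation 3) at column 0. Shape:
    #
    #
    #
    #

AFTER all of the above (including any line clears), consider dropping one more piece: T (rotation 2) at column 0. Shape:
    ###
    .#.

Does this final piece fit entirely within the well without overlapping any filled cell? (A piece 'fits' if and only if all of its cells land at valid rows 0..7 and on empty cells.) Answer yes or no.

Answer: no

Derivation:
Drop 1: S rot2 at col 1 lands with bottom-row=0; cleared 0 line(s) (total 0); column heights now [0 1 2 2 0 0], max=2
Drop 2: I rot1 at col 0 lands with bottom-row=0; cleared 0 line(s) (total 0); column heights now [4 1 2 2 0 0], max=4
Drop 3: I rot3 at col 0 lands with bottom-row=4; cleared 0 line(s) (total 0); column heights now [8 1 2 2 0 0], max=8
Test piece T rot2 at col 0 (width 3): heights before test = [8 1 2 2 0 0]; fits = False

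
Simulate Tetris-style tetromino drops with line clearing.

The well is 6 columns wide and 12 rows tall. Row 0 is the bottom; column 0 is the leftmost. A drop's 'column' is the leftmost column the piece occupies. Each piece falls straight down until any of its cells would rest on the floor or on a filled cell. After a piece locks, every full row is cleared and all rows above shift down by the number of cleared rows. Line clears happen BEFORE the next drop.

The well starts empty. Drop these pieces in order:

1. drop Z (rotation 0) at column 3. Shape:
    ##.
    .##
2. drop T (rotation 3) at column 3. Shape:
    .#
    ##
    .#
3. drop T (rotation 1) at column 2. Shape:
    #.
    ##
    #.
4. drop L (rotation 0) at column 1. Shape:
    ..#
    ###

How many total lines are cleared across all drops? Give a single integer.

Drop 1: Z rot0 at col 3 lands with bottom-row=0; cleared 0 line(s) (total 0); column heights now [0 0 0 2 2 1], max=2
Drop 2: T rot3 at col 3 lands with bottom-row=2; cleared 0 line(s) (total 0); column heights now [0 0 0 4 5 1], max=5
Drop 3: T rot1 at col 2 lands with bottom-row=3; cleared 0 line(s) (total 0); column heights now [0 0 6 5 5 1], max=6
Drop 4: L rot0 at col 1 lands with bottom-row=6; cleared 0 line(s) (total 0); column heights now [0 7 7 8 5 1], max=8

Answer: 0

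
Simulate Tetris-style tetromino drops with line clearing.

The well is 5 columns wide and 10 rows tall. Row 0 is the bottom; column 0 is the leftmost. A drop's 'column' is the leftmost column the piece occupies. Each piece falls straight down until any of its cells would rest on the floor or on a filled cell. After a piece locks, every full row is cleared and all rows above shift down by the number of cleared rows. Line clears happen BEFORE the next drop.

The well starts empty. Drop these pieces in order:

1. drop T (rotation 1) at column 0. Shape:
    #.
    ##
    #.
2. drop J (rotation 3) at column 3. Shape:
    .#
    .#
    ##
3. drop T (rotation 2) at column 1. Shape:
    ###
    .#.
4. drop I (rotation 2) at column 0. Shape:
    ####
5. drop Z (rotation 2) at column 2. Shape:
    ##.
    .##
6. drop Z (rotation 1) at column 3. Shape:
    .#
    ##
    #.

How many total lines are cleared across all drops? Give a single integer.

Drop 1: T rot1 at col 0 lands with bottom-row=0; cleared 0 line(s) (total 0); column heights now [3 2 0 0 0], max=3
Drop 2: J rot3 at col 3 lands with bottom-row=0; cleared 0 line(s) (total 0); column heights now [3 2 0 1 3], max=3
Drop 3: T rot2 at col 1 lands with bottom-row=1; cleared 1 line(s) (total 1); column heights now [2 2 2 1 2], max=2
Drop 4: I rot2 at col 0 lands with bottom-row=2; cleared 0 line(s) (total 1); column heights now [3 3 3 3 2], max=3
Drop 5: Z rot2 at col 2 lands with bottom-row=3; cleared 0 line(s) (total 1); column heights now [3 3 5 5 4], max=5
Drop 6: Z rot1 at col 3 lands with bottom-row=5; cleared 0 line(s) (total 1); column heights now [3 3 5 7 8], max=8

Answer: 1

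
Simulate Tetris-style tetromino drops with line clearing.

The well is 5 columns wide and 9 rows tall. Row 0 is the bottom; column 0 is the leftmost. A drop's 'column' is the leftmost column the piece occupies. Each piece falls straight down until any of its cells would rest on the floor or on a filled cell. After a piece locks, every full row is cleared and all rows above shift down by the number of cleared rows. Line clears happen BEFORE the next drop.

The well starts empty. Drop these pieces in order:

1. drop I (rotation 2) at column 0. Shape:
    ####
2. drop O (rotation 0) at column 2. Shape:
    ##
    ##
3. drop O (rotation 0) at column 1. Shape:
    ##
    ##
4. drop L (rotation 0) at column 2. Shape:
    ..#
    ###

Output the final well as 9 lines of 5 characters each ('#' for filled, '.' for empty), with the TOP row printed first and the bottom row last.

Drop 1: I rot2 at col 0 lands with bottom-row=0; cleared 0 line(s) (total 0); column heights now [1 1 1 1 0], max=1
Drop 2: O rot0 at col 2 lands with bottom-row=1; cleared 0 line(s) (total 0); column heights now [1 1 3 3 0], max=3
Drop 3: O rot0 at col 1 lands with bottom-row=3; cleared 0 line(s) (total 0); column heights now [1 5 5 3 0], max=5
Drop 4: L rot0 at col 2 lands with bottom-row=5; cleared 0 line(s) (total 0); column heights now [1 5 6 6 7], max=7

Answer: .....
.....
....#
..###
.##..
.##..
..##.
..##.
####.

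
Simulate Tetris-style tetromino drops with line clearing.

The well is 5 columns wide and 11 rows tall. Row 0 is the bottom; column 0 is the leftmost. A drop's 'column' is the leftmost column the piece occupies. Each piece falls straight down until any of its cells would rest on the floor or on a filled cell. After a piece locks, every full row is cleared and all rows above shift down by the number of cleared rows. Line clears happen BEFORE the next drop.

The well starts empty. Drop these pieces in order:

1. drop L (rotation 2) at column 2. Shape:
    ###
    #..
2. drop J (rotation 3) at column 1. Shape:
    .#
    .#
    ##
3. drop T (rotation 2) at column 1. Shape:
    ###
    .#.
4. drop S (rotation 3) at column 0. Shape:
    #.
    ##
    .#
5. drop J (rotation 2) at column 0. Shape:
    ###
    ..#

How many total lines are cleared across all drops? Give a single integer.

Drop 1: L rot2 at col 2 lands with bottom-row=0; cleared 0 line(s) (total 0); column heights now [0 0 2 2 2], max=2
Drop 2: J rot3 at col 1 lands with bottom-row=2; cleared 0 line(s) (total 0); column heights now [0 3 5 2 2], max=5
Drop 3: T rot2 at col 1 lands with bottom-row=5; cleared 0 line(s) (total 0); column heights now [0 7 7 7 2], max=7
Drop 4: S rot3 at col 0 lands with bottom-row=7; cleared 0 line(s) (total 0); column heights now [10 9 7 7 2], max=10
Drop 5: J rot2 at col 0 lands with bottom-row=9; cleared 0 line(s) (total 0); column heights now [11 11 11 7 2], max=11

Answer: 0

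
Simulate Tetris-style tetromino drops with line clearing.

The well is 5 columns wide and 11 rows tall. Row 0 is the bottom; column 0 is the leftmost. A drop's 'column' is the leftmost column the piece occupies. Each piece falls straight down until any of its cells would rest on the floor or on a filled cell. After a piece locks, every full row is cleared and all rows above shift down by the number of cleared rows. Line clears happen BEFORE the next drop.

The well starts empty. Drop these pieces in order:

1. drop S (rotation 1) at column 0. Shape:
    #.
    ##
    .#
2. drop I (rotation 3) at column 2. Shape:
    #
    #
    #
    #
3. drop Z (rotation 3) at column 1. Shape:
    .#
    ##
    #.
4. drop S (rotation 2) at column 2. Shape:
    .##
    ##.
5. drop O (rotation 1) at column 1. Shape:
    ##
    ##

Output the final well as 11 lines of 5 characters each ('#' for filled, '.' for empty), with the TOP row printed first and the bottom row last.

Drop 1: S rot1 at col 0 lands with bottom-row=0; cleared 0 line(s) (total 0); column heights now [3 2 0 0 0], max=3
Drop 2: I rot3 at col 2 lands with bottom-row=0; cleared 0 line(s) (total 0); column heights now [3 2 4 0 0], max=4
Drop 3: Z rot3 at col 1 lands with bottom-row=3; cleared 0 line(s) (total 0); column heights now [3 5 6 0 0], max=6
Drop 4: S rot2 at col 2 lands with bottom-row=6; cleared 0 line(s) (total 0); column heights now [3 5 7 8 8], max=8
Drop 5: O rot1 at col 1 lands with bottom-row=7; cleared 0 line(s) (total 0); column heights now [3 9 9 8 8], max=9

Answer: .....
.....
.##..
.####
..##.
..#..
.##..
.##..
#.#..
###..
.##..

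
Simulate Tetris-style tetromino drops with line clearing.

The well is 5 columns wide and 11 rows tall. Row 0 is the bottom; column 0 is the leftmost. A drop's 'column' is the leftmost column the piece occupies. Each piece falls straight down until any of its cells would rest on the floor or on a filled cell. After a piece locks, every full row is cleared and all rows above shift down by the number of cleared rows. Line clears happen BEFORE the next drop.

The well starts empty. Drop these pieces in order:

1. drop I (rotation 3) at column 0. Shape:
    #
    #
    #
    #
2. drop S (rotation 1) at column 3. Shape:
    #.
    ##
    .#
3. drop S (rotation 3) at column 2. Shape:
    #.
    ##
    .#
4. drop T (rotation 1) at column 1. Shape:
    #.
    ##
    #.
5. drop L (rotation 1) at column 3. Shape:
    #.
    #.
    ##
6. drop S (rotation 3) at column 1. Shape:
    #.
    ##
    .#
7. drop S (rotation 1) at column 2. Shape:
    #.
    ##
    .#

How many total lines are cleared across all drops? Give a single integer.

Answer: 0

Derivation:
Drop 1: I rot3 at col 0 lands with bottom-row=0; cleared 0 line(s) (total 0); column heights now [4 0 0 0 0], max=4
Drop 2: S rot1 at col 3 lands with bottom-row=0; cleared 0 line(s) (total 0); column heights now [4 0 0 3 2], max=4
Drop 3: S rot3 at col 2 lands with bottom-row=3; cleared 0 line(s) (total 0); column heights now [4 0 6 5 2], max=6
Drop 4: T rot1 at col 1 lands with bottom-row=5; cleared 0 line(s) (total 0); column heights now [4 8 7 5 2], max=8
Drop 5: L rot1 at col 3 lands with bottom-row=5; cleared 0 line(s) (total 0); column heights now [4 8 7 8 6], max=8
Drop 6: S rot3 at col 1 lands with bottom-row=7; cleared 0 line(s) (total 0); column heights now [4 10 9 8 6], max=10
Drop 7: S rot1 at col 2 lands with bottom-row=8; cleared 0 line(s) (total 0); column heights now [4 10 11 10 6], max=11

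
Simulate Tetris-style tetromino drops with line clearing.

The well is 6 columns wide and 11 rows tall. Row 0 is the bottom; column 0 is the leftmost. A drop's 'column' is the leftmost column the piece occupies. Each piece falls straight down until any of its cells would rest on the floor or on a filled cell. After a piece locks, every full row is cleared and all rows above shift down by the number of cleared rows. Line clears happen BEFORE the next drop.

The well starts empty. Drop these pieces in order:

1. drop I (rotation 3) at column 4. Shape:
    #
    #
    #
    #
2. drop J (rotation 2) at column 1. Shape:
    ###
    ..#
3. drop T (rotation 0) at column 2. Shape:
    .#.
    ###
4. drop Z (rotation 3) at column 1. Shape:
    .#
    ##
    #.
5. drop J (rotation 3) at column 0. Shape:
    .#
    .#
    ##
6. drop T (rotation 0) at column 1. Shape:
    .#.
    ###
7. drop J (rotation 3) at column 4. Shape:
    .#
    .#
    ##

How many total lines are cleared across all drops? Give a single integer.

Drop 1: I rot3 at col 4 lands with bottom-row=0; cleared 0 line(s) (total 0); column heights now [0 0 0 0 4 0], max=4
Drop 2: J rot2 at col 1 lands with bottom-row=0; cleared 0 line(s) (total 0); column heights now [0 2 2 2 4 0], max=4
Drop 3: T rot0 at col 2 lands with bottom-row=4; cleared 0 line(s) (total 0); column heights now [0 2 5 6 5 0], max=6
Drop 4: Z rot3 at col 1 lands with bottom-row=4; cleared 0 line(s) (total 0); column heights now [0 6 7 6 5 0], max=7
Drop 5: J rot3 at col 0 lands with bottom-row=6; cleared 0 line(s) (total 0); column heights now [7 9 7 6 5 0], max=9
Drop 6: T rot0 at col 1 lands with bottom-row=9; cleared 0 line(s) (total 0); column heights now [7 10 11 10 5 0], max=11
Drop 7: J rot3 at col 4 lands with bottom-row=5; cleared 0 line(s) (total 0); column heights now [7 10 11 10 6 8], max=11

Answer: 0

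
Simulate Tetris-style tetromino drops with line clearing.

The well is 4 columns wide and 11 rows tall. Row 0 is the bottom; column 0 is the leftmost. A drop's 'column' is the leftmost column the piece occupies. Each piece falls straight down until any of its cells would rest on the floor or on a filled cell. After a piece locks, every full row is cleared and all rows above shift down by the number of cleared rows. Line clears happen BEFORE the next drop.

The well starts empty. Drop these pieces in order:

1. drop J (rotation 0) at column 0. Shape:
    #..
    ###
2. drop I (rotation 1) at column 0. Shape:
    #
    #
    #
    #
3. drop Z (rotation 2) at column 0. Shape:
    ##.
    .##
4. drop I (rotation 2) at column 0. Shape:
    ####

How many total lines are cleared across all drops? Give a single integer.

Answer: 1

Derivation:
Drop 1: J rot0 at col 0 lands with bottom-row=0; cleared 0 line(s) (total 0); column heights now [2 1 1 0], max=2
Drop 2: I rot1 at col 0 lands with bottom-row=2; cleared 0 line(s) (total 0); column heights now [6 1 1 0], max=6
Drop 3: Z rot2 at col 0 lands with bottom-row=5; cleared 0 line(s) (total 0); column heights now [7 7 6 0], max=7
Drop 4: I rot2 at col 0 lands with bottom-row=7; cleared 1 line(s) (total 1); column heights now [7 7 6 0], max=7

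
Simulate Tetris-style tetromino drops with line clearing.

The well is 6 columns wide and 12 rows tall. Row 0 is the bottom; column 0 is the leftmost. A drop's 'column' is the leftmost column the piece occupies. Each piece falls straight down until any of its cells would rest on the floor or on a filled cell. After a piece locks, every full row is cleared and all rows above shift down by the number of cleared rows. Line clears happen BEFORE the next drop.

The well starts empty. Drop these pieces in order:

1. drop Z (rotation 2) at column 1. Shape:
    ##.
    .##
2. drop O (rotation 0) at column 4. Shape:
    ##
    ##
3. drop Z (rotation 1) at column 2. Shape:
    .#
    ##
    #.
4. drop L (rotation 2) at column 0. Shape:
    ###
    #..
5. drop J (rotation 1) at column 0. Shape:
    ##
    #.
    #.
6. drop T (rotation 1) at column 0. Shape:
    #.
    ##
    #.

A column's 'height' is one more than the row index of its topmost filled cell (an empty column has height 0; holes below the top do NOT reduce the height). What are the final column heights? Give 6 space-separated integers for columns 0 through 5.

Drop 1: Z rot2 at col 1 lands with bottom-row=0; cleared 0 line(s) (total 0); column heights now [0 2 2 1 0 0], max=2
Drop 2: O rot0 at col 4 lands with bottom-row=0; cleared 0 line(s) (total 0); column heights now [0 2 2 1 2 2], max=2
Drop 3: Z rot1 at col 2 lands with bottom-row=2; cleared 0 line(s) (total 0); column heights now [0 2 4 5 2 2], max=5
Drop 4: L rot2 at col 0 lands with bottom-row=3; cleared 0 line(s) (total 0); column heights now [5 5 5 5 2 2], max=5
Drop 5: J rot1 at col 0 lands with bottom-row=5; cleared 0 line(s) (total 0); column heights now [8 8 5 5 2 2], max=8
Drop 6: T rot1 at col 0 lands with bottom-row=8; cleared 0 line(s) (total 0); column heights now [11 10 5 5 2 2], max=11

Answer: 11 10 5 5 2 2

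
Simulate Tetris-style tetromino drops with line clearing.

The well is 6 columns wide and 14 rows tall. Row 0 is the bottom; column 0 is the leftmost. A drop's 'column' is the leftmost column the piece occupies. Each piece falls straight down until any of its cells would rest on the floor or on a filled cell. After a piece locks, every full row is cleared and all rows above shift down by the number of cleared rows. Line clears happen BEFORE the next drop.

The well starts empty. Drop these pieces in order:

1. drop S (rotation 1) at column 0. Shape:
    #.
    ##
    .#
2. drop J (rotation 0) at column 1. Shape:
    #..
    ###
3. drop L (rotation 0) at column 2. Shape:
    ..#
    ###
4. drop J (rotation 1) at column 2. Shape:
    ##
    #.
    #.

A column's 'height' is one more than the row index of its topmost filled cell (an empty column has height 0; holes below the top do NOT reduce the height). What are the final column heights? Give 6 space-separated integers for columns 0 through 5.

Drop 1: S rot1 at col 0 lands with bottom-row=0; cleared 0 line(s) (total 0); column heights now [3 2 0 0 0 0], max=3
Drop 2: J rot0 at col 1 lands with bottom-row=2; cleared 0 line(s) (total 0); column heights now [3 4 3 3 0 0], max=4
Drop 3: L rot0 at col 2 lands with bottom-row=3; cleared 0 line(s) (total 0); column heights now [3 4 4 4 5 0], max=5
Drop 4: J rot1 at col 2 lands with bottom-row=4; cleared 0 line(s) (total 0); column heights now [3 4 7 7 5 0], max=7

Answer: 3 4 7 7 5 0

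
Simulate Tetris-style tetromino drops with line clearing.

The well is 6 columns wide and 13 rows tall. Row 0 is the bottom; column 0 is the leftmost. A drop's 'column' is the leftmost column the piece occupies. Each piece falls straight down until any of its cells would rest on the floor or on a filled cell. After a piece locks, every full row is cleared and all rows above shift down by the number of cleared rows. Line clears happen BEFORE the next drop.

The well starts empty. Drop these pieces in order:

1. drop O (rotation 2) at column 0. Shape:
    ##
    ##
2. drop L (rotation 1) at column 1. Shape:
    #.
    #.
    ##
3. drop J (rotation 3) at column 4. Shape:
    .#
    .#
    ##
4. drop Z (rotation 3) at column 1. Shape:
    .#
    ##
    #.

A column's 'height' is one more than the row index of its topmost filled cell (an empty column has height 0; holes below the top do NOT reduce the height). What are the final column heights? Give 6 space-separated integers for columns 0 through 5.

Answer: 2 7 8 0 1 3

Derivation:
Drop 1: O rot2 at col 0 lands with bottom-row=0; cleared 0 line(s) (total 0); column heights now [2 2 0 0 0 0], max=2
Drop 2: L rot1 at col 1 lands with bottom-row=2; cleared 0 line(s) (total 0); column heights now [2 5 3 0 0 0], max=5
Drop 3: J rot3 at col 4 lands with bottom-row=0; cleared 0 line(s) (total 0); column heights now [2 5 3 0 1 3], max=5
Drop 4: Z rot3 at col 1 lands with bottom-row=5; cleared 0 line(s) (total 0); column heights now [2 7 8 0 1 3], max=8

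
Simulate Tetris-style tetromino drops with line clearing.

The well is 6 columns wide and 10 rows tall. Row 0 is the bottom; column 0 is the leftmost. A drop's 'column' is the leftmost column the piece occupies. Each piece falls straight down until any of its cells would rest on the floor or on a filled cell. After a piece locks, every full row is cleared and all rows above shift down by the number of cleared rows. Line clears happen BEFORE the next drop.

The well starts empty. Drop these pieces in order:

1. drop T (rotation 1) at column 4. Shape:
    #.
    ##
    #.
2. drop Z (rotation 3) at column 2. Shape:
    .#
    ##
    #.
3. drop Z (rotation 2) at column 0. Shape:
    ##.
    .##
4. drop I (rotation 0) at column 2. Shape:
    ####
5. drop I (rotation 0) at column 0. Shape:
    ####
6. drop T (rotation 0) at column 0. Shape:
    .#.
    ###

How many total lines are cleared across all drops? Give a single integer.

Answer: 1

Derivation:
Drop 1: T rot1 at col 4 lands with bottom-row=0; cleared 0 line(s) (total 0); column heights now [0 0 0 0 3 2], max=3
Drop 2: Z rot3 at col 2 lands with bottom-row=0; cleared 0 line(s) (total 0); column heights now [0 0 2 3 3 2], max=3
Drop 3: Z rot2 at col 0 lands with bottom-row=2; cleared 0 line(s) (total 0); column heights now [4 4 3 3 3 2], max=4
Drop 4: I rot0 at col 2 lands with bottom-row=3; cleared 1 line(s) (total 1); column heights now [0 3 3 3 3 2], max=3
Drop 5: I rot0 at col 0 lands with bottom-row=3; cleared 0 line(s) (total 1); column heights now [4 4 4 4 3 2], max=4
Drop 6: T rot0 at col 0 lands with bottom-row=4; cleared 0 line(s) (total 1); column heights now [5 6 5 4 3 2], max=6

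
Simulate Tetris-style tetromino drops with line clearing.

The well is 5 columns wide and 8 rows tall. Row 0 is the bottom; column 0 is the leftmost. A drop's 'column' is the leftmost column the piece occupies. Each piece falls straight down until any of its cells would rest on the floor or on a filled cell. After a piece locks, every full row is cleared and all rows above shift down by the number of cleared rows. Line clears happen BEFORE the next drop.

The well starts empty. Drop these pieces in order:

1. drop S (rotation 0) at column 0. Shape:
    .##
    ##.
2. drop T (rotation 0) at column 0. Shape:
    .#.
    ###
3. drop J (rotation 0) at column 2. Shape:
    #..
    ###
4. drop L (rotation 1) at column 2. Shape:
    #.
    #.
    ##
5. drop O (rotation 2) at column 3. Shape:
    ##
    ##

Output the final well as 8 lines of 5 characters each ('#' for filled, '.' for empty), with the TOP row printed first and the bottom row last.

Answer: ..###
..###
..##.
..#..
.####
###..
.##..
##...

Derivation:
Drop 1: S rot0 at col 0 lands with bottom-row=0; cleared 0 line(s) (total 0); column heights now [1 2 2 0 0], max=2
Drop 2: T rot0 at col 0 lands with bottom-row=2; cleared 0 line(s) (total 0); column heights now [3 4 3 0 0], max=4
Drop 3: J rot0 at col 2 lands with bottom-row=3; cleared 0 line(s) (total 0); column heights now [3 4 5 4 4], max=5
Drop 4: L rot1 at col 2 lands with bottom-row=5; cleared 0 line(s) (total 0); column heights now [3 4 8 6 4], max=8
Drop 5: O rot2 at col 3 lands with bottom-row=6; cleared 0 line(s) (total 0); column heights now [3 4 8 8 8], max=8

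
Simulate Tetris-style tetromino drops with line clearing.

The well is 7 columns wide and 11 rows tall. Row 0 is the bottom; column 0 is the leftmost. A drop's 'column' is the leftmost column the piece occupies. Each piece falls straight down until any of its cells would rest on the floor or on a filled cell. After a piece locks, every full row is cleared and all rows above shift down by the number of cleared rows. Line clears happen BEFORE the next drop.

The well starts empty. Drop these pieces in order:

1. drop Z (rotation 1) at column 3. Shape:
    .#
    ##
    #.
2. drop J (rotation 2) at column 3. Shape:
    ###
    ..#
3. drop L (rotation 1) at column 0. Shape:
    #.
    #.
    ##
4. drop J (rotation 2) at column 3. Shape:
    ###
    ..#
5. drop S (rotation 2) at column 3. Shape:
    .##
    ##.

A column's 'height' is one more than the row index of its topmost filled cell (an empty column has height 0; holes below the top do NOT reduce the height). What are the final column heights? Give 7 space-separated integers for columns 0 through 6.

Answer: 3 1 0 7 8 8 0

Derivation:
Drop 1: Z rot1 at col 3 lands with bottom-row=0; cleared 0 line(s) (total 0); column heights now [0 0 0 2 3 0 0], max=3
Drop 2: J rot2 at col 3 lands with bottom-row=2; cleared 0 line(s) (total 0); column heights now [0 0 0 4 4 4 0], max=4
Drop 3: L rot1 at col 0 lands with bottom-row=0; cleared 0 line(s) (total 0); column heights now [3 1 0 4 4 4 0], max=4
Drop 4: J rot2 at col 3 lands with bottom-row=4; cleared 0 line(s) (total 0); column heights now [3 1 0 6 6 6 0], max=6
Drop 5: S rot2 at col 3 lands with bottom-row=6; cleared 0 line(s) (total 0); column heights now [3 1 0 7 8 8 0], max=8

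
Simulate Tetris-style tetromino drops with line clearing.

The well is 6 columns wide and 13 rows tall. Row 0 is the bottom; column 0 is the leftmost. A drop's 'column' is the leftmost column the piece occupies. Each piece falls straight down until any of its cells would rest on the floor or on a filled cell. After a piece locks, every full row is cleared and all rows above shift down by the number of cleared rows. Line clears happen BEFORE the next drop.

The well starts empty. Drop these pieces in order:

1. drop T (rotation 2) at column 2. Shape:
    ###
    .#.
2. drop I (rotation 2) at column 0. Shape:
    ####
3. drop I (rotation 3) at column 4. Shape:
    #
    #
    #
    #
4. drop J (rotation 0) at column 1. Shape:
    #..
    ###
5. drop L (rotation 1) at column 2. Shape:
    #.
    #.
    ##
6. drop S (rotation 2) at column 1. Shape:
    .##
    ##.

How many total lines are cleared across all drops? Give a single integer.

Drop 1: T rot2 at col 2 lands with bottom-row=0; cleared 0 line(s) (total 0); column heights now [0 0 2 2 2 0], max=2
Drop 2: I rot2 at col 0 lands with bottom-row=2; cleared 0 line(s) (total 0); column heights now [3 3 3 3 2 0], max=3
Drop 3: I rot3 at col 4 lands with bottom-row=2; cleared 0 line(s) (total 0); column heights now [3 3 3 3 6 0], max=6
Drop 4: J rot0 at col 1 lands with bottom-row=3; cleared 0 line(s) (total 0); column heights now [3 5 4 4 6 0], max=6
Drop 5: L rot1 at col 2 lands with bottom-row=4; cleared 0 line(s) (total 0); column heights now [3 5 7 5 6 0], max=7
Drop 6: S rot2 at col 1 lands with bottom-row=7; cleared 0 line(s) (total 0); column heights now [3 8 9 9 6 0], max=9

Answer: 0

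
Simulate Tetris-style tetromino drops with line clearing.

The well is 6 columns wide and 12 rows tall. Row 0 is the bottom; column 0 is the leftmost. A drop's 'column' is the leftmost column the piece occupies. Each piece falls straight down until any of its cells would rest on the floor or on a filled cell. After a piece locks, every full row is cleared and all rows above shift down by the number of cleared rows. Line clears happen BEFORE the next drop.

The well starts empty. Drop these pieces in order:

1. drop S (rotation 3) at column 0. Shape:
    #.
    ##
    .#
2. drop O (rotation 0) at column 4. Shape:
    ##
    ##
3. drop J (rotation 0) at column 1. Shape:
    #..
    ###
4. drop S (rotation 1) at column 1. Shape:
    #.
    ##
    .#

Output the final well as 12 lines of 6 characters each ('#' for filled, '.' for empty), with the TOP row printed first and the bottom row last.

Drop 1: S rot3 at col 0 lands with bottom-row=0; cleared 0 line(s) (total 0); column heights now [3 2 0 0 0 0], max=3
Drop 2: O rot0 at col 4 lands with bottom-row=0; cleared 0 line(s) (total 0); column heights now [3 2 0 0 2 2], max=3
Drop 3: J rot0 at col 1 lands with bottom-row=2; cleared 0 line(s) (total 0); column heights now [3 4 3 3 2 2], max=4
Drop 4: S rot1 at col 1 lands with bottom-row=3; cleared 0 line(s) (total 0); column heights now [3 6 5 3 2 2], max=6

Answer: ......
......
......
......
......
......
.#....
.##...
.##...
####..
##..##
.#..##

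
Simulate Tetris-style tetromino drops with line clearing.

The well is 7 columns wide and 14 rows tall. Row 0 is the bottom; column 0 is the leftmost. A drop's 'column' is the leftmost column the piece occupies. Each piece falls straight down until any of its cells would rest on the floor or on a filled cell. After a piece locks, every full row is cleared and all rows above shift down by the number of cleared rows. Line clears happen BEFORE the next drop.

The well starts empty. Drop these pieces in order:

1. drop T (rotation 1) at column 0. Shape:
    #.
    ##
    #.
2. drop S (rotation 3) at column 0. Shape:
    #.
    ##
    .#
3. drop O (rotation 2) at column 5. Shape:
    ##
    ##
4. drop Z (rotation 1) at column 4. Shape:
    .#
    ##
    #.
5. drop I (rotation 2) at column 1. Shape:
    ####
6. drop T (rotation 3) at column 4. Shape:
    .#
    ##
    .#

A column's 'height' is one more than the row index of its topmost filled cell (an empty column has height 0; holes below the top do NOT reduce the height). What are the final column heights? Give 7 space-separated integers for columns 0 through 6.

Answer: 5 5 5 5 6 7 2

Derivation:
Drop 1: T rot1 at col 0 lands with bottom-row=0; cleared 0 line(s) (total 0); column heights now [3 2 0 0 0 0 0], max=3
Drop 2: S rot3 at col 0 lands with bottom-row=2; cleared 0 line(s) (total 0); column heights now [5 4 0 0 0 0 0], max=5
Drop 3: O rot2 at col 5 lands with bottom-row=0; cleared 0 line(s) (total 0); column heights now [5 4 0 0 0 2 2], max=5
Drop 4: Z rot1 at col 4 lands with bottom-row=1; cleared 0 line(s) (total 0); column heights now [5 4 0 0 3 4 2], max=5
Drop 5: I rot2 at col 1 lands with bottom-row=4; cleared 0 line(s) (total 0); column heights now [5 5 5 5 5 4 2], max=5
Drop 6: T rot3 at col 4 lands with bottom-row=4; cleared 0 line(s) (total 0); column heights now [5 5 5 5 6 7 2], max=7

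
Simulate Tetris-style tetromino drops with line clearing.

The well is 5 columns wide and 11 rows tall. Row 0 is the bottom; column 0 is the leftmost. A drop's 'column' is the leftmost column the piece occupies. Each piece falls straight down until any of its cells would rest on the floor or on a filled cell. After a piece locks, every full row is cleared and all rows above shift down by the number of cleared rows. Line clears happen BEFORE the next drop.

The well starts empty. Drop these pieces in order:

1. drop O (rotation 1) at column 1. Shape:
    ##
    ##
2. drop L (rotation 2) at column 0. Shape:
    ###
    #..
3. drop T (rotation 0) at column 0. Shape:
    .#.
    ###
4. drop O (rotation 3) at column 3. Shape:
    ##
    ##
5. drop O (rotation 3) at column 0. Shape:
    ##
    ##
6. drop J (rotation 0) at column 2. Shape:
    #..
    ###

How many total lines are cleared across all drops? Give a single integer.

Answer: 1

Derivation:
Drop 1: O rot1 at col 1 lands with bottom-row=0; cleared 0 line(s) (total 0); column heights now [0 2 2 0 0], max=2
Drop 2: L rot2 at col 0 lands with bottom-row=1; cleared 0 line(s) (total 0); column heights now [3 3 3 0 0], max=3
Drop 3: T rot0 at col 0 lands with bottom-row=3; cleared 0 line(s) (total 0); column heights now [4 5 4 0 0], max=5
Drop 4: O rot3 at col 3 lands with bottom-row=0; cleared 1 line(s) (total 1); column heights now [3 4 3 1 1], max=4
Drop 5: O rot3 at col 0 lands with bottom-row=4; cleared 0 line(s) (total 1); column heights now [6 6 3 1 1], max=6
Drop 6: J rot0 at col 2 lands with bottom-row=3; cleared 0 line(s) (total 1); column heights now [6 6 5 4 4], max=6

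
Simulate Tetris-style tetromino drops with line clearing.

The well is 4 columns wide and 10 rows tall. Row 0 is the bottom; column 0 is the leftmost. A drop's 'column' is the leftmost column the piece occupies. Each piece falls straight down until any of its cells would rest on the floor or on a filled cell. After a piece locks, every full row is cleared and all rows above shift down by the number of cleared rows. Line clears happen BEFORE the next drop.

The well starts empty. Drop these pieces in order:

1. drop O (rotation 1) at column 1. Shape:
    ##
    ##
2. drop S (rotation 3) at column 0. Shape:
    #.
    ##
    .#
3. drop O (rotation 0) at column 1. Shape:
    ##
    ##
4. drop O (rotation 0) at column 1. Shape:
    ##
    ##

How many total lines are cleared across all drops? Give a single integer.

Drop 1: O rot1 at col 1 lands with bottom-row=0; cleared 0 line(s) (total 0); column heights now [0 2 2 0], max=2
Drop 2: S rot3 at col 0 lands with bottom-row=2; cleared 0 line(s) (total 0); column heights now [5 4 2 0], max=5
Drop 3: O rot0 at col 1 lands with bottom-row=4; cleared 0 line(s) (total 0); column heights now [5 6 6 0], max=6
Drop 4: O rot0 at col 1 lands with bottom-row=6; cleared 0 line(s) (total 0); column heights now [5 8 8 0], max=8

Answer: 0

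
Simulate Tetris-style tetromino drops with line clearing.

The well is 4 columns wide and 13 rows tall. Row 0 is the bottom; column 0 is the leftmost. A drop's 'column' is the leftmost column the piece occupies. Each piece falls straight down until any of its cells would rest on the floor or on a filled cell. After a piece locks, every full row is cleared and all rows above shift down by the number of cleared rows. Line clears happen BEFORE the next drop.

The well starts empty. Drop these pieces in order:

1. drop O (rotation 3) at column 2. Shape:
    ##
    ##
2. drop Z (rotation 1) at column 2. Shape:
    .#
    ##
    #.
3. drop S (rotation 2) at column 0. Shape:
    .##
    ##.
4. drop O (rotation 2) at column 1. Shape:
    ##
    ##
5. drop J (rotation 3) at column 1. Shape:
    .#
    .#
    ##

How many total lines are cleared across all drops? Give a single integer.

Answer: 1

Derivation:
Drop 1: O rot3 at col 2 lands with bottom-row=0; cleared 0 line(s) (total 0); column heights now [0 0 2 2], max=2
Drop 2: Z rot1 at col 2 lands with bottom-row=2; cleared 0 line(s) (total 0); column heights now [0 0 4 5], max=5
Drop 3: S rot2 at col 0 lands with bottom-row=3; cleared 1 line(s) (total 1); column heights now [0 4 4 4], max=4
Drop 4: O rot2 at col 1 lands with bottom-row=4; cleared 0 line(s) (total 1); column heights now [0 6 6 4], max=6
Drop 5: J rot3 at col 1 lands with bottom-row=6; cleared 0 line(s) (total 1); column heights now [0 7 9 4], max=9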